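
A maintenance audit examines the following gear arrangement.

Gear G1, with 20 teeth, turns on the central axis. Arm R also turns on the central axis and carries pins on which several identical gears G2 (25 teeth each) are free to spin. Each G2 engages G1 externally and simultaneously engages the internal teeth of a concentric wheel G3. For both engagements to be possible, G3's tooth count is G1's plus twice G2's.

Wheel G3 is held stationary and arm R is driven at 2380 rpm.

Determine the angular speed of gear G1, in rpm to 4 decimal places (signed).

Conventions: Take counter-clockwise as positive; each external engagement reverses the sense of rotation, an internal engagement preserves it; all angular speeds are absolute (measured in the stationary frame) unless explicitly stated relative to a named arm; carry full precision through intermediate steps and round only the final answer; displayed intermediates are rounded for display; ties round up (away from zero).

+10710.0000 rpm

class = planetary set [G3 = 20+2·25 = 70; Willis about the carrier]
normalise by the input: solve with ω_arm = 1, then scale by 2380 rpm
ring teeth: 20 + 2·25 = 70
20(ω_sun−ω_arm) = −70(ω_ring−ω_arm),  ω_ring = 0, ω_arm = 1
ω_sun = 1 − (70/20)(0−1) = 9/2
scale: ω_sun = 9/2 × 2380 rpm = +10710.0000 rpm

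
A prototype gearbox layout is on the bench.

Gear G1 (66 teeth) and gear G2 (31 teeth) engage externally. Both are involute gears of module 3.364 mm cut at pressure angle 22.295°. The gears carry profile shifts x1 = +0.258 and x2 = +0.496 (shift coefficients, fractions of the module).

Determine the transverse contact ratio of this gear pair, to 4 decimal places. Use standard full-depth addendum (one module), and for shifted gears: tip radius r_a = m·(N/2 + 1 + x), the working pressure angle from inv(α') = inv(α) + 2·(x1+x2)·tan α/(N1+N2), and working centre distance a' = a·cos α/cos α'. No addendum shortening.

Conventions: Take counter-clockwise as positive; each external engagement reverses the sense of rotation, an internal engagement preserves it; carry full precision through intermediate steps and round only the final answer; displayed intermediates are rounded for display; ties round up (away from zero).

topology: single-mesh involute geometry — m = 3.364, 66T/31T pair
base radii: r_b1 = 102.713057, r_b2 = 48.244012
tip radii: r_a1 = 115.243912, r_a2 = 57.174544
inv(α') = inv(22.295°) + 2·(+0.258+0.496)·tan α/(66+31) = 0.02728125  ⇒  α' = 24.26592°
a' = a·cos α / cos α' = 163.1540·cos 22.295°/cos 24.26592° = 165.587037
action lengths: √(r_a1²−r_b1²) = 52.260762, √(r_a2²−r_b2²) = 30.682957
base pitch p_b = π·m·cos α = 9.778260
CR = (52.260762 + 30.682957 − 165.587037·sin 24.26592°)/9.778260 = 1.522975
contact ratio ≈ 1.5230

1.5230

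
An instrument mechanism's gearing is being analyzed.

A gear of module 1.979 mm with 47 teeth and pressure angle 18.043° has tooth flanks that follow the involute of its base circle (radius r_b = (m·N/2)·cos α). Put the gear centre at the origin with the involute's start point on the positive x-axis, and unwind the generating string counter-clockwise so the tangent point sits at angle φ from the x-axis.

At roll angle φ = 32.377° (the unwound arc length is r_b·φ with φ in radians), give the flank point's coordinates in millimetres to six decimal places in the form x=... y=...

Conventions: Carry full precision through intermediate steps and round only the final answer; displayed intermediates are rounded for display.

class = single-mesh tooth geometry [base-circle involute, m = 1.979, 47T]
pitch radius r_p = m·N/2 = 1.979·47/2 = 46.506500
base radius r_b = r_p·cos α = 46.506500·cos 18.043° = 44.219512
roll angle φ = 32.377° = 0.56508525 rad
x = r_b·(cos φ + φ·sin φ) = 50.725936
y = r_b·(sin φ − φ·cos φ) = 2.575745

x=50.725936 y=2.575745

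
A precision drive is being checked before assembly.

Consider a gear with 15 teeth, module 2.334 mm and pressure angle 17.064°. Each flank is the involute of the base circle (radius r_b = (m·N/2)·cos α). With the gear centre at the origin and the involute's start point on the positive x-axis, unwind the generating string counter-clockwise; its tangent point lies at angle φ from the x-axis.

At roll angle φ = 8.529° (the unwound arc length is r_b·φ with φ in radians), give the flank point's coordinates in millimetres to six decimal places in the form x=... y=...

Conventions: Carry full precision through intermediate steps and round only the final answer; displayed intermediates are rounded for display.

x=16.918771 y=0.018359

class = single-mesh tooth geometry [base-circle involute, m = 2.334, 15T]
pitch radius r_p = m·N/2 = 2.334·15/2 = 17.505000
base radius r_b = r_p·cos α = 17.505000·cos 17.064° = 16.734387
roll angle φ = 8.529° = 0.14885913 rad
x = r_b·(cos φ + φ·sin φ) = 16.918771
y = r_b·(sin φ − φ·cos φ) = 0.018359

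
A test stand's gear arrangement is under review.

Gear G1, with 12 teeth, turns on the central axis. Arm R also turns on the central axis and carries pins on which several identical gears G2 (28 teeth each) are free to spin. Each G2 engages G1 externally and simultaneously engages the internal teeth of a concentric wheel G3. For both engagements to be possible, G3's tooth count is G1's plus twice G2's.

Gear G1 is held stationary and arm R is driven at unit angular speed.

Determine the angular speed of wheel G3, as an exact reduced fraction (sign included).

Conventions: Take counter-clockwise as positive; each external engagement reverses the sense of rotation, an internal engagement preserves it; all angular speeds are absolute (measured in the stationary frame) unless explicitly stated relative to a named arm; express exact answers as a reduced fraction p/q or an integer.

20/17

recognized (axles ride arm R): planetary set, 12/28/68 teeth
ring teeth: 12 + 2·28 = 68
12(ω_sun−ω_arm) = −68(ω_ring−ω_arm),  ω_sun = 0, ω_arm = 1
ω_ring = 1 − (12/68)(0−1) = 20/17
exact speed ratio = 20/17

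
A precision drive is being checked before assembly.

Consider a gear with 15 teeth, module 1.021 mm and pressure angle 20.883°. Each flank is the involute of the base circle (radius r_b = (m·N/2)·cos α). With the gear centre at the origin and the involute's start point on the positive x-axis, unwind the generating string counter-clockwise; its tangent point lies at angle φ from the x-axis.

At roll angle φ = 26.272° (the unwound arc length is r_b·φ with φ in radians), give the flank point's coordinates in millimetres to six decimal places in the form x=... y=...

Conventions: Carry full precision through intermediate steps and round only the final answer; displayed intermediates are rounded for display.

topology: single-mesh involute geometry — m = 1.021, N = 15
pitch radius r_p = m·N/2 = 1.021·15/2 = 7.657500
base radius r_b = r_p·cos α = 7.657500·cos 20.883° = 7.154481
roll angle φ = 26.272° = 0.45853290 rad
x = r_b·(cos φ + φ·sin φ) = 7.867530
y = r_b·(sin φ − φ·cos φ) = 0.225118

x=7.867530 y=0.225118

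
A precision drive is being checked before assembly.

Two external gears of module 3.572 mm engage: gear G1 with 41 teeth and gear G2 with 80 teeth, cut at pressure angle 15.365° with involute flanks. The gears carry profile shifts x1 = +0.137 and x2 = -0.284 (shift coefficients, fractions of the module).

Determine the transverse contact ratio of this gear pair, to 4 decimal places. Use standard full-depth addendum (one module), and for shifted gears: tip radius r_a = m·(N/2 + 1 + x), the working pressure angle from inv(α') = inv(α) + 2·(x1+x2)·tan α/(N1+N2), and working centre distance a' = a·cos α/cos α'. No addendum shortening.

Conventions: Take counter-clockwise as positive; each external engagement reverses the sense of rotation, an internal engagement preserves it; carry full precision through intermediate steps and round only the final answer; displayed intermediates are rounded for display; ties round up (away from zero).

single-mesh involute tooth geometry (41T engaging 80T at module 3.572)
base radii: r_b1 = 70.608716, r_b2 = 137.773104
tip radii: r_a1 = 77.287364, r_a2 = 145.437552
inv(α') = inv(15.365°) + 2·(+0.137-0.284)·tan α/(41+80) = 0.00595128  ⇒  α' = 14.83979°
a' = a·cos α / cos α' = 216.1060·cos 15.365°/cos 14.83979° = 215.572061
action lengths: √(r_a1²−r_b1²) = 31.428425, √(r_a2²−r_b2²) = 46.590272
base pitch p_b = π·m·cos α = 10.820674
CR = (31.428425 + 46.590272 − 215.572061·sin 14.83979°)/10.820674 = 2.107725
contact ratio ≈ 2.1077

2.1077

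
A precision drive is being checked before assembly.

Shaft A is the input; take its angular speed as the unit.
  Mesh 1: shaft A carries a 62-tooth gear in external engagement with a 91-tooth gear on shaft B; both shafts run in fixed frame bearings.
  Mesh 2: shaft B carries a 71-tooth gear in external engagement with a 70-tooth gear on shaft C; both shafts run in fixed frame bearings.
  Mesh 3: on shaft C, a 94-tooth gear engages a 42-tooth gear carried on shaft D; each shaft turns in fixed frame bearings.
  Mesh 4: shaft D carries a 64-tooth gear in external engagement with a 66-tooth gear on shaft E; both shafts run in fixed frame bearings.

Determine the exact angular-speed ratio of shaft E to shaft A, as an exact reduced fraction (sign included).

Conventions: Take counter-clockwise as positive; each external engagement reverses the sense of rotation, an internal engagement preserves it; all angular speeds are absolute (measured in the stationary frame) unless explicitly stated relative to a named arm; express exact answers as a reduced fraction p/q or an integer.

3310304/2207205

class = fixed-axis compound train [4 meshes; 4 ratios multiply, 4 sense flips]
mesh 1 [62T→91T]: running ratio 62/91, sense −
mesh 2 [71T→70T]: running ratio 2201/3185, sense +
mesh 3 [94T→42T]: running ratio 103447/66885, sense −
mesh 4 [64T→66T]: running ratio 3310304/2207205, sense +
ω_out/ω_in = 3310304/2207205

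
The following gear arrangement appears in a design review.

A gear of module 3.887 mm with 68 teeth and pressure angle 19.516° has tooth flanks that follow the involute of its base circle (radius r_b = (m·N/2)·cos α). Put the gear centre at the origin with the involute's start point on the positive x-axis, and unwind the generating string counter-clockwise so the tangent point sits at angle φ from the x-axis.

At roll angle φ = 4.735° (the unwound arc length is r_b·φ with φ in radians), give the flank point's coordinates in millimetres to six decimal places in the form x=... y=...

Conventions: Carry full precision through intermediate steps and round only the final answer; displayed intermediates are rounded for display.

x=124.989929 y=0.023419

topology: single-mesh involute geometry — m = 3.887, N = 68
pitch radius r_p = m·N/2 = 3.887·68/2 = 132.158000
base radius r_b = r_p·cos α = 132.158000·cos 19.516° = 124.565290
roll angle φ = 4.735° = 0.08264134 rad
x = r_b·(cos φ + φ·sin φ) = 124.989929
y = r_b·(sin φ − φ·cos φ) = 0.023419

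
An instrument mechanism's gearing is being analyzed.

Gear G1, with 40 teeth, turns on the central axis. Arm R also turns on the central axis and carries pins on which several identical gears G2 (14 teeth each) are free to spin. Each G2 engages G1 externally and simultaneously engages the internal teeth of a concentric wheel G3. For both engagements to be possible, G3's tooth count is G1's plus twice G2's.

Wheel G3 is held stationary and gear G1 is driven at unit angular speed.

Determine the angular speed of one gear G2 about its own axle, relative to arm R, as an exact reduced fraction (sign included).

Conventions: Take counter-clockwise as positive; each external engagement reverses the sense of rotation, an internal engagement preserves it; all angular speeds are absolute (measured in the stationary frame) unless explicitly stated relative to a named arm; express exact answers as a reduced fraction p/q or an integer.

class = planetary set [G3 = 40+2·14 = 68; Willis about the carrier]
ring teeth: 40 + 2·14 = 68
40(ω_sun−ω_arm) = −68(ω_ring−ω_arm),  ω_ring = 0, ω_sun = 1
40(1−ω_arm) = −68(0−ω_arm)  ⇒  108·ω_arm = 40  ⇒  ω_arm = 10/27
sun–planet mesh: 40·(1−10/27) = −14·(ω_p−ω_arm)  ⇒  ω_p−ω_arm = -340/189
exact speed ratio = -340/189

-340/189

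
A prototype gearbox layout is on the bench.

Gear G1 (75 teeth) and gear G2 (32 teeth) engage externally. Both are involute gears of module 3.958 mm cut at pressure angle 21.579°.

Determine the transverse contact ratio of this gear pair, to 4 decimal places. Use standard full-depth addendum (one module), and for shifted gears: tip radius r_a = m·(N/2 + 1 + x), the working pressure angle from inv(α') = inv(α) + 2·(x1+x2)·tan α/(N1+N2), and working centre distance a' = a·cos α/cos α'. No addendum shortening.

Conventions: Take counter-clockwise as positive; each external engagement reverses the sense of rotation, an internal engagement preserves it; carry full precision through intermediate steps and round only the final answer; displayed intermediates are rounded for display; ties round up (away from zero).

class = single-mesh tooth geometry [involute pair 75T × 32T, m = 3.958]
base radii: r_b1 = 138.022092, r_b2 = 58.889426
tip radii: r_a1 = 152.383000, r_a2 = 67.286000
no profile shift: α' = α, a' = a
action lengths: √(r_a1²−r_b1²) = 64.579260, √(r_a2²−r_b2²) = 32.549060
base pitch p_b = π·m·cos α = 11.562912
CR = (64.579260 + 32.549060 − 211.753000·sin 21.57900°)/11.562912 = 1.664720
contact ratio ≈ 1.6647

1.6647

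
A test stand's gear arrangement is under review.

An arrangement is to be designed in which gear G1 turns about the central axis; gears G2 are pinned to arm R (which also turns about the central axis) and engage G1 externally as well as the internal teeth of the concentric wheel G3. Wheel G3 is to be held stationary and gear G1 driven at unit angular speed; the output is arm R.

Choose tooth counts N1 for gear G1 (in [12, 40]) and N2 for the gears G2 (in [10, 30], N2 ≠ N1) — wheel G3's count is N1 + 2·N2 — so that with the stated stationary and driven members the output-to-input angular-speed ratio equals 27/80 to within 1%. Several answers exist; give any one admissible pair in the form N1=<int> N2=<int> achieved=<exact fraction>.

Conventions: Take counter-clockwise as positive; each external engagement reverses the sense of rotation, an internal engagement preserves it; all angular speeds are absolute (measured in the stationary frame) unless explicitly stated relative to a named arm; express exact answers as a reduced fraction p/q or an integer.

topology: planetary set — design target 27/80, arm = carrier (Willis)
Willis with ω_ring = 0: ω_arm/ω_sun = N1/(N1+N3); set equal to 27/80  ⇒  N3/N1 = 1/(27/80) − 1 = 53/27
N3 = N1 + 2·N2  ⇒  N2/N1 = (N3/N1 − 1)/2 = (53/27 − 1)/2 = 13/27
smallest multiple with N1 ≥ 12 and N2 ≥ 10: k = 1  ⇒  N1 = 1·27 = 27, N2 = 1·13 = 13 (N1 ≤ 40, N2 ≤ 30, N2 ≠ N1 ✓), N3 = 27 + 2·13 = 53
check: N1/(N1+N3) with N1 = 27, N3 = 53 gives 27/80; |achieved − target| = 0 ≤ 27/8000 ✓

N1=27 N2=13 achieved=27/80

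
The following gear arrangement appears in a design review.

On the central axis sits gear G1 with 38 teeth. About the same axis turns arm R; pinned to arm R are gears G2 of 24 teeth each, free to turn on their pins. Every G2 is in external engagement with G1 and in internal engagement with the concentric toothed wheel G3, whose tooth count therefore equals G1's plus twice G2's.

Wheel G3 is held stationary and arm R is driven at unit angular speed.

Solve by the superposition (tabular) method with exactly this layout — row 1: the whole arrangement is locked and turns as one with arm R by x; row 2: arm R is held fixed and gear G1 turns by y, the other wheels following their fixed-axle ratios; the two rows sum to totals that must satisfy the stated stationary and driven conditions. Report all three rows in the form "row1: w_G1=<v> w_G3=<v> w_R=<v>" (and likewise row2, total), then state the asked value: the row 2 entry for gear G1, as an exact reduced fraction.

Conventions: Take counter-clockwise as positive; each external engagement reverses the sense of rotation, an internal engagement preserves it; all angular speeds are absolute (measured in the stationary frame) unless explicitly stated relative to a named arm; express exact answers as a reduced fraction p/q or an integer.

topology: planetary set — G1 38T / G2 24T / G3 86T, arm = carrier (Willis)
row 1 (train locked, turned with arm): all members turn x
row 2: sun turns y, ring = −(38/86)·y, arm 0
boundary: total ω_ring = x − (38/86)·y = 0 and total ω_arm = x = 1  ⇒  y = 43/19, x = 1
row 2 ring = −(38/86)·43/19 = -1
totals (row 1 + row 2): sun 1 + 43/19 = 62/19, ring 1 + (-1) = 0, arm 1 + 0 = 1
asked cell (row2, sun) = 43/19

row1: w_G1=1 w_G3=1 w_R=1
row2: w_G1=43/19 w_G3=-1 w_R=0
total: w_G1=62/19 w_G3=0 w_R=1
asked value: 43/19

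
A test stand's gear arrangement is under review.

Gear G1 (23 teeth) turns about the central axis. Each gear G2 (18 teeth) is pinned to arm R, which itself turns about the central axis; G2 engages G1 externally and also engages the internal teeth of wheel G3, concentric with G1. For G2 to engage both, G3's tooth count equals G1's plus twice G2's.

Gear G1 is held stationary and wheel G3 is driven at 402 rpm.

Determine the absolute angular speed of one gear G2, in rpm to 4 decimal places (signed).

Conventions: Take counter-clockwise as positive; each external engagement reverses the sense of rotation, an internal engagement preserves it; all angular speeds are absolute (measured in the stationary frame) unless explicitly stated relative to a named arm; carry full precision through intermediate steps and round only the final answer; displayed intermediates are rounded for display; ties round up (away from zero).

topology: planetary set — G1 23T / G2 18T / G3 59T, arm = carrier (Willis)
normalise by the input: solve with ω_ring = 1, then scale by 402 rpm
ring teeth: 23 + 2·18 = 59
23(ω_sun−ω_arm) = −59(ω_ring−ω_arm),  ω_sun = 0, ω_ring = 1
23(0−ω_arm) = −59(1−ω_arm)  ⇒  82·ω_arm = 59  ⇒  ω_arm = 59/82
sun–planet mesh: 23·(0−59/82) = −18·(ω_p−ω_arm)  ⇒  ω_p−ω_arm = 1357/1476
ω_p = 59/82 + 1357/1476 = 59/36
scale: ω_p = 59/36 × 402 rpm = +658.8333 rpm

+658.8333 rpm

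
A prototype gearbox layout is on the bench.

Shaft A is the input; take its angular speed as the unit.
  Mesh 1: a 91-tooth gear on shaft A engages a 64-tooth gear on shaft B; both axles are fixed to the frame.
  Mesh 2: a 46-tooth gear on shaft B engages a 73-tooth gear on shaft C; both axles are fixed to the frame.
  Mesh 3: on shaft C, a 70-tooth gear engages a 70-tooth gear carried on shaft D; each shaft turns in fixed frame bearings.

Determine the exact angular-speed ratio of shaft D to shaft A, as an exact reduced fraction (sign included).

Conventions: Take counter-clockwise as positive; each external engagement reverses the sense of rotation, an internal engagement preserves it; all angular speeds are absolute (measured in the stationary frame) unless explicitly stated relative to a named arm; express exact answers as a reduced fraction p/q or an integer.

class = fixed-axis compound train [3 meshes; 3 ratios multiply, 3 sense flips]
mesh 1 [91T→64T]: running ratio 91/64, sense −
mesh 2 [46T→73T]: running ratio 2093/2336, sense +
mesh 3 [70T→70T]: running ratio 2093/2336, sense −
ω_out/ω_in = -2093/2336

-2093/2336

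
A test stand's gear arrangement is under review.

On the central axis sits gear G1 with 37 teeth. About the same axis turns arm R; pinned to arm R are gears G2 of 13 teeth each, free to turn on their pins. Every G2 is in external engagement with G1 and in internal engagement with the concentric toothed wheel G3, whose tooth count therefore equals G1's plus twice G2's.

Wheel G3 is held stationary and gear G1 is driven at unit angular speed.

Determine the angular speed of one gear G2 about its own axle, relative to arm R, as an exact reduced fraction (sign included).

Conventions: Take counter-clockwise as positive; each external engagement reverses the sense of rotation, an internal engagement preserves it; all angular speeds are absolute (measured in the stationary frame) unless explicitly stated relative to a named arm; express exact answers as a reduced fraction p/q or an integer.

planetary set (37T centre, 13T on arm, 63T internal) — Willis relation
ring teeth: 37 + 2·13 = 63
37(ω_sun−ω_arm) = −63(ω_ring−ω_arm),  ω_ring = 0, ω_sun = 1
37(1−ω_arm) = −63(0−ω_arm)  ⇒  100·ω_arm = 37  ⇒  ω_arm = 37/100
sun–planet mesh: 37·(1−37/100) = −13·(ω_p−ω_arm)  ⇒  ω_p−ω_arm = -2331/1300
exact speed ratio = -2331/1300

-2331/1300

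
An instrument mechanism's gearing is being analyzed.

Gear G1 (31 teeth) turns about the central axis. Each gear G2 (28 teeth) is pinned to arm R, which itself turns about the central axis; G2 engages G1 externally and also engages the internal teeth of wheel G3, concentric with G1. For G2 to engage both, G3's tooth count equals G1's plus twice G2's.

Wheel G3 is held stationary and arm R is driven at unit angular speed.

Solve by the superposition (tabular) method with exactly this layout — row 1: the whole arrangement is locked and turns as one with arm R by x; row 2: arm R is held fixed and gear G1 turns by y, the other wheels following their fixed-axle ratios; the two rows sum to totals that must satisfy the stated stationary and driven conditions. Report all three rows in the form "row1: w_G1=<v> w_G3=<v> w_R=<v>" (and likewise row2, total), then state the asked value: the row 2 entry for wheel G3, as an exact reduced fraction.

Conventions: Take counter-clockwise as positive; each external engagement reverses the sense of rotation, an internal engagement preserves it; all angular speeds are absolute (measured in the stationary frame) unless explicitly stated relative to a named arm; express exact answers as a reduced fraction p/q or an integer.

row1: w_G1=1 w_G3=1 w_R=1
row2: w_G1=87/31 w_G3=-1 w_R=0
total: w_G1=118/31 w_G3=0 w_R=1
asked value: -1

planetary set (31T centre, 28T on arm, 87T internal) — Willis relation
row 1: whole set turns with the arm by x
superposition row 2 [arm held]: sun y, ring −(31/87)·y, arm 0
boundary: total ω_ring = x − (31/87)·y = 0 and total ω_arm = x = 1  ⇒  y = 87/31, x = 1
row 2 ring = −(31/87)·87/31 = -1
totals (row 1 + row 2): sun 1 + 87/31 = 118/31, ring 1 + (-1) = 0, arm 1 + 0 = 1
asked cell (row2, ring) = -1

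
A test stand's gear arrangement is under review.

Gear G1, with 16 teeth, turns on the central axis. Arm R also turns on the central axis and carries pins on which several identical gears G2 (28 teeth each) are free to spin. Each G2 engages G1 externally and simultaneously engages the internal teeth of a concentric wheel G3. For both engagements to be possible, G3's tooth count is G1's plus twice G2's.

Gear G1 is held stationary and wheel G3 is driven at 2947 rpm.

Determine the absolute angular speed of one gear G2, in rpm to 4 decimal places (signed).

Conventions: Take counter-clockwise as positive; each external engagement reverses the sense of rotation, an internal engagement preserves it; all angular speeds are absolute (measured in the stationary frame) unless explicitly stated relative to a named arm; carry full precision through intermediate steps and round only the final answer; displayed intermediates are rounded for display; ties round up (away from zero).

+3789.0000 rpm

recognized (axles ride arm R): planetary set, 16/28/72 teeth
normalise by the input: solve with ω_ring = 1, then scale by 2947 rpm
ring teeth: 16 + 2·28 = 72
16(ω_sun−ω_arm) = −72(ω_ring−ω_arm),  ω_sun = 0, ω_ring = 1
16(0−ω_arm) = −72(1−ω_arm)  ⇒  88·ω_arm = 72  ⇒  ω_arm = 9/11
sun–planet mesh: 16·(0−9/11) = −28·(ω_p−ω_arm)  ⇒  ω_p−ω_arm = 36/77
ω_p = 9/11 + 36/77 = 9/7
scale: ω_p = 9/7 × 2947 rpm = +3789.0000 rpm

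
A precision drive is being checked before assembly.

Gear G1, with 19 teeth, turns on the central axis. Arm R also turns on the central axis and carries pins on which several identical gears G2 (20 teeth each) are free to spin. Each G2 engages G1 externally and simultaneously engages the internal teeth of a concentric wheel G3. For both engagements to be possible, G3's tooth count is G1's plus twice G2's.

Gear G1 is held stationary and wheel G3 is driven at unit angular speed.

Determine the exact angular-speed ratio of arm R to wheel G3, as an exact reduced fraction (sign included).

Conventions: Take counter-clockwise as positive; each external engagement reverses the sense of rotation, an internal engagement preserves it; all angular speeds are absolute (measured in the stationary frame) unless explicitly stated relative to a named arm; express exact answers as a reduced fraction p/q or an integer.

59/78

class = planetary set [G3 = 19+2·20 = 59; Willis about the carrier]
ring teeth: 19 + 2·20 = 59
19(ω_sun−ω_arm) = −59(ω_ring−ω_arm),  ω_sun = 0, ω_ring = 1
19(0−ω_arm) = −59(1−ω_arm)  ⇒  78·ω_arm = 59  ⇒  ω_arm = 59/78
ω_out/ω_in = 59/78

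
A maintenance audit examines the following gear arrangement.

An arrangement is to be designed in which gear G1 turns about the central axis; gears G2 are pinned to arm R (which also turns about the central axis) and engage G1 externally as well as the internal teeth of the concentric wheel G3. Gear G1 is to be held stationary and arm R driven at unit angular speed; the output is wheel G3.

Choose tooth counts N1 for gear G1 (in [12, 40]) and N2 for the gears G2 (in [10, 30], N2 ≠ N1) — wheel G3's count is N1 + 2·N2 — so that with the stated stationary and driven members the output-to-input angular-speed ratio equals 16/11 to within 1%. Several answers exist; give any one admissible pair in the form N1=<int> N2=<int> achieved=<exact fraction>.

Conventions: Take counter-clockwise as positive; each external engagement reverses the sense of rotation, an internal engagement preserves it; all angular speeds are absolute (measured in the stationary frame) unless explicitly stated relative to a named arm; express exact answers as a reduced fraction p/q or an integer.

N1=20 N2=12 achieved=16/11

topology: planetary set — design target 16/11, arm = carrier (Willis)
Willis with ω_sun = 0: ω_ring/ω_arm = (N1+N3)/N3; set equal to 16/11  ⇒  N3/N1 = 1/(16/11 − 1) = 11/5
N3 = N1 + 2·N2  ⇒  N2/N1 = (N3/N1 − 1)/2 = (11/5 − 1)/2 = 3/5
smallest multiple with N1 ≥ 12 and N2 ≥ 10: k = 4  ⇒  N1 = 4·5 = 20, N2 = 4·3 = 12 (N1 ≤ 40, N2 ≤ 30, N2 ≠ N1 ✓), N3 = 20 + 2·12 = 44
check: (N1+N3)/N3 with N1 = 20, N3 = 44 gives 16/11; |achieved − target| = 0 ≤ 4/275 ✓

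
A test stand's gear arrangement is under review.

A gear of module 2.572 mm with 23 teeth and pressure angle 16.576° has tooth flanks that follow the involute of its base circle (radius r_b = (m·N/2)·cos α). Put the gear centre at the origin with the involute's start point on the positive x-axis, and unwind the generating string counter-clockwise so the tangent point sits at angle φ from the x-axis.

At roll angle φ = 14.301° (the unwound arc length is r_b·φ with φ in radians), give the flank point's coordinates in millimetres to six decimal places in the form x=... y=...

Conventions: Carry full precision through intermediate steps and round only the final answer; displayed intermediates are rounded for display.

recognized (one wheel, involute flank): single-mesh tooth geometry, m = 2.572, N = 23
pitch radius r_p = m·N/2 = 2.572·23/2 = 29.578000
base radius r_b = r_p·cos α = 29.578000·cos 16.576° = 28.348802
roll angle φ = 14.301° = 0.24959954 rad
x = r_b·(cos φ + φ·sin φ) = 29.218160
y = r_b·(sin φ − φ·cos φ) = 0.146028

x=29.218160 y=0.146028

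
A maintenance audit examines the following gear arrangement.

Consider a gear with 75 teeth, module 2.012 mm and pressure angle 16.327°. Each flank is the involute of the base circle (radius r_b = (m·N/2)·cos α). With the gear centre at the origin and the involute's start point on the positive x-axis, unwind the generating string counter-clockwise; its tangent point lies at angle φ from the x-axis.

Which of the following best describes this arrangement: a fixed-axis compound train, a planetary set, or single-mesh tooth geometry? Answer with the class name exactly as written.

topology: single-mesh involute geometry — m = 2.012, N = 75
classification: single-mesh tooth geometry

single-mesh tooth geometry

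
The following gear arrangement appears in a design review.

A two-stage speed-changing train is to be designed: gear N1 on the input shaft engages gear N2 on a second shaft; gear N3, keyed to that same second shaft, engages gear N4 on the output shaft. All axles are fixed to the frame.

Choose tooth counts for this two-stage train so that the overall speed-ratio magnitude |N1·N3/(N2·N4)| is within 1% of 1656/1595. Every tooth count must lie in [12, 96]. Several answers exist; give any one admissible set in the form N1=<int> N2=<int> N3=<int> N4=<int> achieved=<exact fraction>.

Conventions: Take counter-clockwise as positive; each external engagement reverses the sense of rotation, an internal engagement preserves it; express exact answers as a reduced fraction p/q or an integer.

N1=18 N2=29 N3=92 N4=55 achieved=1656/1595

2-stage fixed-axis compound train for ratio 1656/1595
target = 1656/1595 in lowest terms: an exact hit needs N1·N3 = k·1656 and N2·N4 = k·1595 for one integer k, every count in [12, 96]; additionally prefer no 1:1 stage (N1 ≠ N2, N3 ≠ N4)
k = 1: N1·N3 = 1656 = 18·92, N2·N4 = 1595 = 29·55
achieved = 18·92/(29·55) = 1656/1595; |achieved − target| = 0 ≤ 414/39875 ✓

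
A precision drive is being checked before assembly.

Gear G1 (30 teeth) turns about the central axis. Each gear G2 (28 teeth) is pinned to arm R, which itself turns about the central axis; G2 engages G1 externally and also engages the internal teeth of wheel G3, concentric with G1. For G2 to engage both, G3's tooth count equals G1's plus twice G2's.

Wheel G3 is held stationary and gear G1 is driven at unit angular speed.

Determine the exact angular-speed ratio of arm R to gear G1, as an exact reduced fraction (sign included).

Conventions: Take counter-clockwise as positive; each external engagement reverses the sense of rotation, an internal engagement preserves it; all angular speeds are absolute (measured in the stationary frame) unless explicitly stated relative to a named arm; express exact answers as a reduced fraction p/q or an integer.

planetary set (30T centre, 28T on arm, 86T internal) — Willis relation
ring teeth: 30 + 2·28 = 86
30(ω_sun−ω_arm) = −86(ω_ring−ω_arm),  ω_ring = 0, ω_sun = 1
30(1−ω_arm) = −86(0−ω_arm)  ⇒  116·ω_arm = 30  ⇒  ω_arm = 15/58
ω_out/ω_in = 15/58

15/58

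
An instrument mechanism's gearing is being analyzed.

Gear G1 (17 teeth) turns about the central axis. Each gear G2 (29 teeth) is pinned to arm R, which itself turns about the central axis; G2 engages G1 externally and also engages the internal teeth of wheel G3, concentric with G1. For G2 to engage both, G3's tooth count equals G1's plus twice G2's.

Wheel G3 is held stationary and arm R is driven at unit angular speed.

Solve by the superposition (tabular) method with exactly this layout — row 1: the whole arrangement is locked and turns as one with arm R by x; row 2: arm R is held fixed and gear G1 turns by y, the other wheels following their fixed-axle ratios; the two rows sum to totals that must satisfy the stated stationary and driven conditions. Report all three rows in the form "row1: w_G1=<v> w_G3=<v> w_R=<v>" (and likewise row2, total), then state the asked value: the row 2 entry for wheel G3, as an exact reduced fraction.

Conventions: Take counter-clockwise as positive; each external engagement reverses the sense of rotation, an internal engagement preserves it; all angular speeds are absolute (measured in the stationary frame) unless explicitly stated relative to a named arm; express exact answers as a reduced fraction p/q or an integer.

row1: w_G1=1 w_G3=1 w_R=1
row2: w_G1=75/17 w_G3=-1 w_R=0
total: w_G1=92/17 w_G3=0 w_R=1
asked value: -1

planetary set (17T centre, 29T on arm, 75T internal) — Willis relation
row 1 (train locked, turned with arm): all members turn x
row 2 — arm fixed, fixed-axis ratios: sun y, ring −(17/75)·y, arm 0
boundary: total ω_ring = x − (17/75)·y = 0 and total ω_arm = x = 1  ⇒  y = 75/17, x = 1
row 2 ring = −(17/75)·75/17 = -1
totals (row 1 + row 2): sun 1 + 75/17 = 92/17, ring 1 + (-1) = 0, arm 1 + 0 = 1
asked cell (row2, ring) = -1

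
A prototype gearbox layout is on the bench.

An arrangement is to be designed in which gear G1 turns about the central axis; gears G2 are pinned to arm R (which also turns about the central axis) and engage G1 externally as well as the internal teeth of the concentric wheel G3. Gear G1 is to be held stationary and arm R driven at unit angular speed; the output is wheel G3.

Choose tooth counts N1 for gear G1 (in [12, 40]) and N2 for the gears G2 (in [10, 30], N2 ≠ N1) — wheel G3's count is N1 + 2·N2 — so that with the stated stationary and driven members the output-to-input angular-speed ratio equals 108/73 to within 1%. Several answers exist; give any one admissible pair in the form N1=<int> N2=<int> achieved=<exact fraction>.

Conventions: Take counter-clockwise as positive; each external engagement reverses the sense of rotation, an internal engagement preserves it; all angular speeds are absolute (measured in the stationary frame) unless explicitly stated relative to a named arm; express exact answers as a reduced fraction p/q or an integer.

N1=35 N2=19 achieved=108/73

design class (target 108/73): planetary set
Willis with ω_sun = 0: ω_ring/ω_arm = (N1+N3)/N3; set equal to 108/73  ⇒  N3/N1 = 1/(108/73 − 1) = 73/35
N3 = N1 + 2·N2  ⇒  N2/N1 = (N3/N1 − 1)/2 = (73/35 − 1)/2 = 19/35
smallest multiple with N1 ≥ 12 and N2 ≥ 10: k = 1  ⇒  N1 = 1·35 = 35, N2 = 1·19 = 19 (N1 ≤ 40, N2 ≤ 30, N2 ≠ N1 ✓), N3 = 35 + 2·19 = 73
check: (N1+N3)/N3 with N1 = 35, N3 = 73 gives 108/73; |achieved − target| = 0 ≤ 27/1825 ✓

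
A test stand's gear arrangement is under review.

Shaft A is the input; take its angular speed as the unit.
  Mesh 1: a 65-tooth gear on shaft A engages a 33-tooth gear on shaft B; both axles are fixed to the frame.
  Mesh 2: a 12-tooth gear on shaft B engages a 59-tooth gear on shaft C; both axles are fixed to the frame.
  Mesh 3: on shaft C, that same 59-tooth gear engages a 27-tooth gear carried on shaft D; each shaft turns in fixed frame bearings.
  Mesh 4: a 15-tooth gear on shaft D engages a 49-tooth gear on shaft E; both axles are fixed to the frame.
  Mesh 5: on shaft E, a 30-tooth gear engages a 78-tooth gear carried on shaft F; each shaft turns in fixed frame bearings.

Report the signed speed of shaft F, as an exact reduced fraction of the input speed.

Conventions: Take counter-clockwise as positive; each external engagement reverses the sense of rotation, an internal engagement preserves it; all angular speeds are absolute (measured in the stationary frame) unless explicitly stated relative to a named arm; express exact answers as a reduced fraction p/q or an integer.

5-mesh fixed-axis compound train (all bearings frame-fixed)
mesh 1 [65T→33T]: |ω|/ω_in = 1×65/33 = 65/33, sense flips to −
mesh 2 [12T→59T]: |ω|/ω_in = (65/33)×12/59 = 260/649, sense flips to +
mesh 3 [59T→27T]: |ω|/ω_in = (260/649)×59/27 = 260/297, sense flips to −
mesh 4 [15T→49T]: |ω|/ω_in = (260/297)×15/49 = 1300/4851, sense flips to +
mesh 5 [30T→78T]: |ω|/ω_in = (1300/4851)×30/78 = 500/4851, sense flips to −
signed output speed (× input speed) = -500/4851

-500/4851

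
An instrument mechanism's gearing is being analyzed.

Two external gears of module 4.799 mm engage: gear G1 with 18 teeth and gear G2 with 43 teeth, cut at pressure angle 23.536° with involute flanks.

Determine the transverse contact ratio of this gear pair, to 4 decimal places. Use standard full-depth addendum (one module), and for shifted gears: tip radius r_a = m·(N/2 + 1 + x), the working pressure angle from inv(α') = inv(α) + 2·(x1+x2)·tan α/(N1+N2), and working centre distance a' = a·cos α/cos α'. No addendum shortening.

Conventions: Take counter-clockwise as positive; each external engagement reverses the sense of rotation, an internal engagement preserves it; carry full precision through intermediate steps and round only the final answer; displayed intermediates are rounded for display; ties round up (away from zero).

1.4997

topology: single-mesh involute geometry — m = 4.799, 18T/43T pair
base radii: r_b1 = 39.597913, r_b2 = 94.595014
tip radii: r_a1 = 47.990000, r_a2 = 107.977500
no profile shift: α' = α, a' = a
action lengths: √(r_a1²−r_b1²) = 27.111721, √(r_a2²−r_b2²) = 52.066533
base pitch p_b = π·m·cos α = 13.822279
CR = (27.111721 + 52.066533 − 146.369500·sin 23.53600°)/13.822279 = 1.499697
contact ratio ≈ 1.4997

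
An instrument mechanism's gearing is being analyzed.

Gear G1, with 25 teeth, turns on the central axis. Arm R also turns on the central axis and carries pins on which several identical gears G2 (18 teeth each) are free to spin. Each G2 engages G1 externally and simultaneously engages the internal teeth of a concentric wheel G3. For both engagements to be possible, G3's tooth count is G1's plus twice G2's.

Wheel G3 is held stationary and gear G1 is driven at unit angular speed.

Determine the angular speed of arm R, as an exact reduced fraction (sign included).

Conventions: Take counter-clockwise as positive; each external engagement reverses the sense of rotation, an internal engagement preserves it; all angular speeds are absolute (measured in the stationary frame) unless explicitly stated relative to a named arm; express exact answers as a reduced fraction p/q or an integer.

recognized (axles ride arm R): planetary set, 25/18/61 teeth
ring teeth: 25 + 2·18 = 61
25(ω_sun−ω_arm) = −61(ω_ring−ω_arm),  ω_ring = 0, ω_sun = 1
25(1−ω_arm) = −61(0−ω_arm)  ⇒  86·ω_arm = 25  ⇒  ω_arm = 25/86
exact speed ratio = 25/86

25/86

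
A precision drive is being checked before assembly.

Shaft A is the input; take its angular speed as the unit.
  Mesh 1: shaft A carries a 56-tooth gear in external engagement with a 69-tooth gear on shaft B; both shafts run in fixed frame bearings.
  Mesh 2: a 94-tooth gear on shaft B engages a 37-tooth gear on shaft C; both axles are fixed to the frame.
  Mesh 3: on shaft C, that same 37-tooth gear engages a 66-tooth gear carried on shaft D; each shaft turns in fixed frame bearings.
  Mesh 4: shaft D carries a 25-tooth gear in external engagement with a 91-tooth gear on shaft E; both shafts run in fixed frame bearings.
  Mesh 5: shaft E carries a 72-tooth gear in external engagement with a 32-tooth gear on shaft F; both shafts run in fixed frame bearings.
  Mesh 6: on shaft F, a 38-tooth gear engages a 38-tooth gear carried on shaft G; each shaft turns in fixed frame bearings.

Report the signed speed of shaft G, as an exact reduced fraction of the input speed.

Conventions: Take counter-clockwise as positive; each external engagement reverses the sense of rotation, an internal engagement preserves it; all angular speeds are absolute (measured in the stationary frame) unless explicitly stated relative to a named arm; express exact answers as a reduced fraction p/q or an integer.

2350/3289

6-mesh fixed-axis compound train (all bearings frame-fixed)
mesh 1 [56T→69T]: |ω|/ω_in = 1×56/69 = 56/69, sense flips to −
mesh 2 [94T→37T]: |ω|/ω_in = (56/69)×94/37 = 5264/2553, sense flips to +
mesh 3 [37T→66T]: |ω|/ω_in = (5264/2553)×37/66 = 2632/2277, sense flips to −
mesh 4 [25T→91T]: |ω|/ω_in = (2632/2277)×25/91 = 9400/29601, sense flips to +
mesh 5 [72T→32T]: |ω|/ω_in = (9400/29601)×72/32 = 2350/3289, sense flips to −
mesh 6 [38T→38T]: |ω|/ω_in = (2350/3289)×38/38 = 2350/3289, sense flips to +
signed output speed (× input speed) = 2350/3289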